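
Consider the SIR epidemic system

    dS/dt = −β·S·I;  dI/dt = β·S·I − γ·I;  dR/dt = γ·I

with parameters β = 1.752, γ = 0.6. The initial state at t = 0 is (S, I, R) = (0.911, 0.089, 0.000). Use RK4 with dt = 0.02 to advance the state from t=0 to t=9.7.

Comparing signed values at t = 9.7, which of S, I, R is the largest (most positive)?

largest component: R

t=0.000: state=(0.911, 0.089, 0.000)
step 1 (dt=0.02): k1=(-0.142, 0.089, 0.053), k2=(-0.143, 0.089, 0.054), k3=(-0.143, 0.089, 0.054), k4=(-0.144, 0.090, 0.054); state += dt/6·(k1+2k2+2k3+k4)
t=0.020: state=(0.908, 0.091, 0.001)
t=0.040: state=(0.905, 0.093, 0.002)
t=0.060: state=(0.902, 0.094, 0.003)
continuing one RK4 step at a time; state shown every 25 steps (Δt=0.5):
t=0.500: state=(0.825, 0.141, 0.034)
t=1.000: state=(0.709, 0.205, 0.086)
t=1.500: state=(0.576, 0.267, 0.157)
t=2.000: state=(0.446, 0.309, 0.244)
t=2.500: state=(0.338, 0.322, 0.340)
t=3.000: state=(0.256, 0.309, 0.435)
t=3.500: state=(0.197, 0.279, 0.524)
t=4.000: state=(0.157, 0.241, 0.602)
t=4.500: state=(0.129, 0.202, 0.668)
t=5.000: state=(0.110, 0.166, 0.723)
t=5.500: state=(0.097, 0.135, 0.768)
t=6.000: state=(0.087, 0.108, 0.805)
t=6.500: state=(0.080, 0.086, 0.834)
t=7.000: state=(0.075, 0.068, 0.857)
t=7.500: state=(0.071, 0.054, 0.875)
t=8.000: state=(0.068, 0.042, 0.890)
t=8.500: state=(0.066, 0.033, 0.901)
t=9.000: state=(0.064, 0.026, 0.910)
t=9.500: state=(0.063, 0.020, 0.917)
t=9.700: state=(0.062, 0.019, 0.919)
compare at T: S=0.062, I=0.019, R=0.919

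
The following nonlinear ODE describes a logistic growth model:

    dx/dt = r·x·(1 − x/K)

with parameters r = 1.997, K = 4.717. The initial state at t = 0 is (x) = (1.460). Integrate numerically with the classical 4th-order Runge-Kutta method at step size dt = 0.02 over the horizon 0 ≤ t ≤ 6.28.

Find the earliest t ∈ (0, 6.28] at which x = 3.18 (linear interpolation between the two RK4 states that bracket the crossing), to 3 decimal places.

t = 0.766

t=0.000: state=(1.460)
step 1 (dt=0.02): k1=(2.013), k2=(2.028), k3=(2.028), k4=(2.043); state += dt/6·(k1+2k2+2k3+k4)
t=0.020: state=(1.501)
t=0.040: state=(1.542)
t=0.060: state=(1.583)
continuing one RK4 step at a time; state shown every 25 steps (Δt=0.5):
t=0.500: state=(2.589)
t=0.760: state=(3.168)
next step: t=0.780: state=(3.209) — x has crossed 3.18
linear interpolation between t=0.760 (3.16785) and t=0.780 (3.20912) → t≈0.766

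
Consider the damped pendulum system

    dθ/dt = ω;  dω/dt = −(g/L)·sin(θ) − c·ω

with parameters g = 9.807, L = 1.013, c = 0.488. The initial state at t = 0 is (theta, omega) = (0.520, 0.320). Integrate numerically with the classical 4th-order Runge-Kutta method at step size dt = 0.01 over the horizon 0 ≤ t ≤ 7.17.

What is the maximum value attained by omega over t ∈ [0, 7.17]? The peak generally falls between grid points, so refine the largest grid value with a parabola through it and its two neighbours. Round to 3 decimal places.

t=0.000: state=(0.520, 0.320)
step 1 (dt=0.01): k1=(0.320, -4.967), k2=(0.295, -4.968), k3=(0.295, -4.967), k4=(0.270, -4.967); state += dt/6·(k1+2k2+2k3+k4)
t=0.010: state=(0.523, 0.270)
t=0.020: state=(0.525, 0.221)
t=0.030: state=(0.527, 0.171)
continuing one RK4 step at a time; state shown every 25 steps (Δt=0.25):
t=0.250: state=(0.451, -0.826)
t=0.500: state=(0.153, -1.427)
t=0.750: state=(-0.192, -1.200)
t=1.000: state=(-0.395, -0.361)
t=1.250: state=(-0.365, 0.566)
t=1.500: state=(-0.146, 1.095)
t=1.750: state=(0.127, 0.978)
t=2.000: state=(0.300, 0.350)
t=2.250: state=(0.293, -0.390)
t=2.500: state=(0.130, -0.840)
t=2.750: state=(-0.084, -0.788)
t=3.000: state=(-0.228, -0.317)
t=3.250: state=(-0.233, 0.268)
t=3.500: state=(-0.112, 0.644)
t=3.750: state=(0.055, 0.630)
t=4.000: state=(0.174, 0.278)
t=4.250: state=(0.185, -0.183)
t=4.500: state=(0.095, -0.493)
t=4.750: state=(-0.036, -0.501)
t=5.000: state=(-0.132, -0.238)
t=5.250: state=(-0.146, 0.123)
t=5.500: state=(-0.080, 0.377)
t=5.750: state=(0.022, 0.398)
t=6.000: state=(0.101, 0.201)
t=6.250: state=(0.116, -0.081)
t=6.500: state=(0.066, -0.288)
t=6.750: state=(-0.013, -0.315)
t=7.000: state=(-0.076, -0.168)
t=7.170: state=(-0.092, -0.018)
largest grid value and its neighbours: omega(1.570)=1.12939, omega(1.580)=1.12985, omega(1.590)=1.12921
parabola through these three points peaks at t≈1.579 with omega≈1.12985

max omega = 1.130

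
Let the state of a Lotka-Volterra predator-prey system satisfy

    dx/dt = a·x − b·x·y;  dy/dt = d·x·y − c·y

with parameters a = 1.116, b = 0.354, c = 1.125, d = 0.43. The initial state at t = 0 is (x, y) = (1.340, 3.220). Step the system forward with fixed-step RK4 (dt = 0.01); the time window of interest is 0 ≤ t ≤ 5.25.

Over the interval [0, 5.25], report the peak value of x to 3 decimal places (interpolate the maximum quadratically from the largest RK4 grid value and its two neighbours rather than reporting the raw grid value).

t=0.000: state=(1.340, 3.220)
step 1 (dt=0.01): k1=(-0.032, -1.767), k2=(-0.028, -1.763), k3=(-0.028, -1.762), k4=(-0.024, -1.758); state += dt/6·(k1+2k2+2k3+k4)
t=0.010: state=(1.340, 3.202)
t=0.020: state=(1.340, 3.185)
t=0.030: state=(1.339, 3.167)
continuing one RK4 step at a time; state shown every 20 steps (Δt=0.2):
t=0.200: state=(1.350, 2.886)
t=0.400: state=(1.390, 2.592)
t=0.600: state=(1.460, 2.339)
t=0.800: state=(1.558, 2.126)
t=1.000: state=(1.687, 1.952)
t=1.200: state=(1.846, 1.814)
t=1.400: state=(2.037, 1.711)
t=1.600: state=(2.262, 1.643)
t=1.800: state=(2.520, 1.611)
t=2.000: state=(2.811, 1.618)
t=2.200: state=(3.129, 1.668)
t=2.400: state=(3.465, 1.768)
t=2.600: state=(3.801, 1.930)
t=2.800: state=(4.112, 2.166)
t=3.000: state=(4.362, 2.491)
t=3.200: state=(4.505, 2.916)
t=3.400: state=(4.501, 3.433)
t=3.600: state=(4.323, 4.012)
t=3.800: state=(3.986, 4.584)
t=4.000: state=(3.538, 5.061)
t=4.200: state=(3.054, 5.366)
t=4.400: state=(2.599, 5.462)
t=4.600: state=(2.213, 5.361)
t=4.800: state=(1.908, 5.108)
t=5.000: state=(1.682, 4.757)
t=5.200: state=(1.522, 4.357)
t=5.250: state=(1.491, 4.255)
largest grid value and its neighbours: x(3.290)=4.52366, x(3.300)=4.52368, x(3.310)=4.52329
parabola through these three points peaks at t≈3.296 with x≈4.52372

max x = 4.524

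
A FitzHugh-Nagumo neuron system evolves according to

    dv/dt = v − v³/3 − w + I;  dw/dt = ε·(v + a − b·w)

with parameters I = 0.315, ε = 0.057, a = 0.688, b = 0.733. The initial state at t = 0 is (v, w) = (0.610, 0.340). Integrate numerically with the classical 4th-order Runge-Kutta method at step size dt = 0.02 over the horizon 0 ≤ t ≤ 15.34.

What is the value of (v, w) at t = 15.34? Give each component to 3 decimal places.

(v, w) = (-2.000, 0.955)

t=0.000: state=(0.610, 0.340)
step 1 (dt=0.02): k1=(0.509, 0.060), k2=(0.512, 0.060), k3=(0.512, 0.060), k4=(0.515, 0.060); state += dt/6·(k1+2k2+2k3+k4)
t=0.020: state=(0.620, 0.341)
t=0.040: state=(0.631, 0.342)
t=0.060: state=(0.641, 0.344)
continuing one RK4 step at a time; state shown every 25 steps (Δt=0.5):
t=0.500: state=(0.891, 0.373)
t=1.000: state=(1.181, 0.414)
t=1.500: state=(1.401, 0.462)
t=2.000: state=(1.520, 0.513)
t=2.500: state=(1.564, 0.566)
t=3.000: state=(1.567, 0.618)
t=3.500: state=(1.551, 0.668)
t=4.000: state=(1.524, 0.717)
t=4.500: state=(1.493, 0.764)
t=5.000: state=(1.459, 0.810)
t=5.500: state=(1.423, 0.853)
t=6.000: state=(1.384, 0.894)
t=6.500: state=(1.344, 0.934)
t=7.000: state=(1.301, 0.971)
t=7.500: state=(1.255, 1.006)
t=8.000: state=(1.205, 1.040)
t=8.500: state=(1.151, 1.071)
t=9.000: state=(1.091, 1.100)
t=9.500: state=(1.024, 1.126)
t=10.000: state=(0.945, 1.150)
t=10.500: state=(0.850, 1.171)
t=11.000: state=(0.730, 1.189)
t=11.500: state=(0.570, 1.202)
t=12.000: state=(0.338, 1.210)
t=12.500: state=(-0.026, 1.209)
t=13.000: state=(-0.610, 1.195)
t=13.500: state=(-1.353, 1.162)
t=14.000: state=(-1.840, 1.111)
t=14.500: state=(-1.986, 1.053)
t=15.000: state=(-2.006, 0.994)
t=15.340: state=(-2.000, 0.955)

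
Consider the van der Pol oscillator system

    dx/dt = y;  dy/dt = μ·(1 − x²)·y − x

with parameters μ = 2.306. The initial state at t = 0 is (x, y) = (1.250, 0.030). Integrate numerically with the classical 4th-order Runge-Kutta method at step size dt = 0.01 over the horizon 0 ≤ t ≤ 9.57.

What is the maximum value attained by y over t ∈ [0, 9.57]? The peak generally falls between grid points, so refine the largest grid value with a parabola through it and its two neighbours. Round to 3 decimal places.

max y = 4.193

t=0.000: state=(1.250, 0.030)
step 1 (dt=0.01): k1=(0.030, -1.289), k2=(0.024, -1.281), k3=(0.024, -1.281), k4=(0.017, -1.273); state += dt/6·(k1+2k2+2k3+k4)
t=0.010: state=(1.250, 0.017)
t=0.020: state=(1.250, 0.005)
t=0.030: state=(1.250, -0.008)
continuing one RK4 step at a time; state shown every 50 steps (Δt=0.5):
t=0.500: state=(1.132, -0.462)
t=1.000: state=(0.781, -1.011)
t=1.500: state=(-0.079, -2.842)
t=2.000: state=(-1.787, -1.911)
t=2.500: state=(-1.981, 0.210)
t=3.000: state=(-1.841, 0.315)
t=3.500: state=(-1.670, 0.372)
t=4.000: state=(-1.464, 0.463)
t=4.500: state=(-1.192, 0.649)
t=5.000: state=(-0.762, 1.177)
t=5.500: state=(0.244, 3.319)
t=6.000: state=(1.903, 1.274)
t=6.500: state=(1.983, -0.239)
t=7.000: state=(1.840, -0.317)
t=7.500: state=(1.668, -0.373)
t=8.000: state=(1.461, -0.464)
t=8.500: state=(1.189, -0.652)
t=9.000: state=(0.756, -1.188)
t=9.500: state=(-0.263, -3.360)
t=9.570: state=(-0.515, -3.823)
largest grid value and its neighbours: y(5.670)=4.18675, y(5.680)=4.19297, y(5.690)=4.19117
parabola through these three points peaks at t≈5.683 with y≈4.19327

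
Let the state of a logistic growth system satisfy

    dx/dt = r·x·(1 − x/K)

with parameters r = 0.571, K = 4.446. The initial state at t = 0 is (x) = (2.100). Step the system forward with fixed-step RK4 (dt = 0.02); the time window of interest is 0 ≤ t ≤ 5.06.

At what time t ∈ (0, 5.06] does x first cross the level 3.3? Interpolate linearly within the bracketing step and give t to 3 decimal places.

t = 2.046

t=0.000: state=(2.100)
step 1 (dt=0.02): k1=(0.633), k2=(0.633), k3=(0.633), k4=(0.633); state += dt/6·(k1+2k2+2k3+k4)
t=0.020: state=(2.113)
t=0.040: state=(2.125)
t=0.060: state=(2.138)
continuing one RK4 step at a time; state shown every 10 steps (Δt=0.2):
t=0.200: state=(2.227)
t=0.400: state=(2.354)
t=0.600: state=(2.480)
t=0.800: state=(2.604)
t=1.000: state=(2.726)
t=1.200: state=(2.844)
t=1.400: state=(2.960)
t=1.600: state=(3.070)
t=1.800: state=(3.176)
t=2.000: state=(3.277)
t=2.040: state=(3.297)
next step: t=2.060: state=(3.307) — x has crossed 3.3
linear interpolation between t=2.040 (3.29695) and t=2.060 (3.30666) → t≈2.046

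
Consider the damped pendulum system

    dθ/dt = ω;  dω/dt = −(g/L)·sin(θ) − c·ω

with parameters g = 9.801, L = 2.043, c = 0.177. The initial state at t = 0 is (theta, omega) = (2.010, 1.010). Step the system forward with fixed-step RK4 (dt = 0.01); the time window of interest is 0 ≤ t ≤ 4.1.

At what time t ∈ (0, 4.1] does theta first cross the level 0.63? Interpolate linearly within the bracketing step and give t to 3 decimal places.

t = 1.086

t=0.000: state=(2.010, 1.010)
step 1 (dt=0.01): k1=(1.010, -4.521), k2=(0.987, -4.506), k3=(0.987, -4.507), k4=(0.965, -4.492); state += dt/6·(k1+2k2+2k3+k4)
t=0.010: state=(2.020, 0.965)
t=0.020: state=(2.029, 0.920)
t=0.030: state=(2.038, 0.876)
continuing one RK4 step at a time; state shown every 20 steps (Δt=0.2):
t=0.200: state=(2.125, 0.153)
t=0.400: state=(2.074, -0.660)
t=0.600: state=(1.859, -1.500)
t=0.800: state=(1.471, -2.379)
t=1.000: state=(0.913, -3.165)
t=1.080: state=(0.651, -3.388)
next step: t=1.090: state=(0.617, -3.411) — theta has crossed 0.63
linear interpolation between t=1.080 (0.65076) and t=1.090 (0.61676) → t≈1.086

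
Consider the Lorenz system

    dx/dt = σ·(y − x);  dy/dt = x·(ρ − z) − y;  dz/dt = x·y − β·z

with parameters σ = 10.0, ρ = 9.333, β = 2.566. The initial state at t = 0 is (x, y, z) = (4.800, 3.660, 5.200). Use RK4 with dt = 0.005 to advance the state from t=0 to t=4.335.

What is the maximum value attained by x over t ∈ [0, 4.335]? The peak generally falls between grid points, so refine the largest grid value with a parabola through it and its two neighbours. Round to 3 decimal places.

max x = 6.004

t=0.000: state=(4.800, 3.660, 5.200)
step 1 (dt=0.005): k1=(-11.400, 16.178, 4.225), k2=(-10.711, 15.970, 4.286), k3=(-10.733, 15.977, 4.290), k4=(-10.065, 15.775, 4.353); state += dt/6·(k1+2k2+2k3+k4)
t=0.005: state=(4.746, 3.740, 5.221)
t=0.010: state=(4.699, 3.818, 5.244)
t=0.015: state=(4.658, 3.894, 5.266)
continuing one RK4 step at a time; state shown every 40 steps (Δt=0.2):
t=0.200: state=(5.211, 5.925, 6.864)
t=0.400: state=(5.986, 5.833, 9.658)
t=0.600: state=(4.808, 4.037, 9.932)
t=0.800: state=(3.706, 3.446, 8.269)
t=1.000: state=(3.742, 4.000, 7.045)
t=1.200: state=(4.546, 5.026, 7.178)
t=1.400: state=(5.297, 5.470, 8.504)
t=1.600: state=(5.085, 4.750, 9.330)
t=1.800: state=(4.361, 4.066, 8.759)
t=2.000: state=(4.093, 4.124, 7.872)
t=2.200: state=(4.405, 4.650, 7.618)
t=2.400: state=(4.881, 5.059, 8.153)
t=2.600: state=(4.972, 4.880, 8.781)
t=2.800: state=(4.636, 4.441, 8.742)
t=3.000: state=(4.363, 4.308, 8.260)
t=3.200: state=(4.425, 4.528, 7.958)
t=3.400: state=(4.681, 4.806, 8.110)
t=3.600: state=(4.823, 4.826, 8.476)
t=3.800: state=(4.709, 4.611, 8.600)
t=4.000: state=(4.525, 4.460, 8.398)
t=4.200: state=(4.489, 4.518, 8.170)
t=4.335: state=(4.558, 4.626, 8.138)
largest grid value and its neighbours: x(0.370)=6.00283, x(0.375)=6.00393, x(0.380)=6.00343
parabola through these three points peaks at t≈0.376 with x≈6.00395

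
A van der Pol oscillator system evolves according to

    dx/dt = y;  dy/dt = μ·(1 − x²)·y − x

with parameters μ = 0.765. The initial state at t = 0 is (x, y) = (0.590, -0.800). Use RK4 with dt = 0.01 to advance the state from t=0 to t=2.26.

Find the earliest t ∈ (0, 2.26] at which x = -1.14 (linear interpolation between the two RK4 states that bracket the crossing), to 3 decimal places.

t = 1.268

t=0.000: state=(0.590, -0.800)
step 1 (dt=0.01): k1=(-0.800, -0.989), k2=(-0.805, -0.990), k3=(-0.805, -0.990), k4=(-0.810, -0.992); state += dt/6·(k1+2k2+2k3+k4)
t=0.010: state=(0.582, -0.810)
t=0.020: state=(0.574, -0.820)
t=0.030: state=(0.566, -0.830)
continuing one RK4 step at a time; state shown every 10 steps (Δt=0.1):
t=0.100: state=(0.505, -0.900)
t=0.200: state=(0.410, -1.004)
t=0.300: state=(0.304, -1.110)
t=0.400: state=(0.188, -1.218)
t=0.500: state=(0.061, -1.326)
t=0.600: state=(-0.077, -1.431)
t=0.700: state=(-0.225, -1.526)
t=0.800: state=(-0.382, -1.605)
t=0.900: state=(-0.545, -1.656)
t=1.000: state=(-0.712, -1.670)
t=1.100: state=(-0.878, -1.637)
t=1.200: state=(-1.038, -1.551)
t=1.260: state=(-1.128, -1.474)
next step: t=1.270: state=(-1.143, -1.459) — x has crossed -1.14
linear interpolation between t=1.260 (-1.12845) and t=1.270 (-1.14311) → t≈1.268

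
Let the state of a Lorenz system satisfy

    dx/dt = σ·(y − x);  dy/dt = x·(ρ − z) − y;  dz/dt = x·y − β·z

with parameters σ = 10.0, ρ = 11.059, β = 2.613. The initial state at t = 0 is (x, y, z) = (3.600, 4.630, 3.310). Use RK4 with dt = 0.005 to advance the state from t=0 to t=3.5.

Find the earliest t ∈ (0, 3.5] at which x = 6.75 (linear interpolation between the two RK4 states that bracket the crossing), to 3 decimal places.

t = 0.178

t=0.000: state=(3.600, 4.630, 3.310)
step 1 (dt=0.005): k1=(10.300, 23.266, 8.019), k2=(10.624, 23.335, 8.297), k3=(10.618, 23.339, 8.299), k4=(10.936, 23.410, 8.583); state += dt/6·(k1+2k2+2k3+k4)
t=0.005: state=(3.653, 4.747, 3.351)
t=0.010: state=(3.709, 4.864, 3.396)
t=0.015: state=(3.769, 4.982, 3.443)
t=0.175: state=(6.688, 8.745, 7.210)
next step: t=0.180: state=(6.790, 8.828, 7.411) — x has crossed 6.75
linear interpolation between t=0.175 (6.68760) and t=0.180 (6.79000) → t≈0.178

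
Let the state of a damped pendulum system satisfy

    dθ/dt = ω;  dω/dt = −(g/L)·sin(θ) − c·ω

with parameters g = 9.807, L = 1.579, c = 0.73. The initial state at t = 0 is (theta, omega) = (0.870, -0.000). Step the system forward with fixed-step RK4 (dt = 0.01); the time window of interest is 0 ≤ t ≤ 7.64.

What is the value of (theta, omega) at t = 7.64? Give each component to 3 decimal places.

(theta, omega) = (0.050, 0.026)

t=0.000: state=(0.870, -0.000)
step 1 (dt=0.01): k1=(-0.000, -4.747), k2=(-0.024, -4.730), k3=(-0.024, -4.729), k4=(-0.047, -4.712); state += dt/6·(k1+2k2+2k3+k4)
t=0.010: state=(0.870, -0.047)
t=0.020: state=(0.869, -0.094)
t=0.030: state=(0.868, -0.141)
continuing one RK4 step at a time; state shown every 25 steps (Δt=0.25):
t=0.250: state=(0.733, -1.038)
t=0.500: state=(0.389, -1.624)
t=0.750: state=(-0.027, -1.597)
t=1.000: state=(-0.364, -1.032)
t=1.250: state=(-0.523, -0.227)
t=1.500: state=(-0.483, 0.514)
t=1.750: state=(-0.290, 0.971)
t=2.000: state=(-0.031, 1.032)
t=2.250: state=(0.195, 0.730)
t=2.500: state=(0.317, 0.232)
t=2.750: state=(0.312, -0.260)
t=3.000: state=(0.202, -0.584)
t=3.250: state=(0.041, -0.657)
t=3.500: state=(-0.107, -0.493)
t=3.750: state=(-0.193, -0.188)
t=4.000: state=(-0.199, 0.130)
t=4.250: state=(-0.137, 0.351)
t=4.500: state=(-0.037, 0.415)
t=4.750: state=(0.058, 0.326)
t=5.000: state=(0.118, 0.141)
t=5.250: state=(0.127, -0.062)
t=5.500: state=(0.091, -0.210)
t=5.750: state=(0.030, -0.261)
t=6.000: state=(-0.031, -0.214)
t=6.250: state=(-0.071, -0.102)
t=6.500: state=(-0.081, 0.027)
t=6.750: state=(-0.060, 0.125)
t=7.000: state=(-0.023, 0.164)
t=7.250: state=(0.016, 0.140)
t=7.500: state=(0.043, 0.072)
t=7.640: state=(0.050, 0.026)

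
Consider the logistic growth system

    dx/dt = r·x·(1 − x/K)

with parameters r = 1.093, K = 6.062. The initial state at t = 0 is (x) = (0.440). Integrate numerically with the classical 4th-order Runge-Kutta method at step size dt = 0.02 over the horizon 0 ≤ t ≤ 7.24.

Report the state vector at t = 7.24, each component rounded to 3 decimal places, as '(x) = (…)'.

t=0.000: state=(0.440)
step 1 (dt=0.02): k1=(0.446), k2=(0.450), k3=(0.450), k4=(0.454); state += dt/6·(k1+2k2+2k3+k4)
t=0.020: state=(0.449)
t=0.040: state=(0.458)
t=0.060: state=(0.468)
continuing one RK4 step at a time; state shown every 25 steps (Δt=0.5):
t=0.500: state=(0.722)
t=1.000: state=(1.147)
t=1.500: state=(1.742)
t=2.000: state=(2.489)
t=2.500: state=(3.310)
t=3.000: state=(4.092)
t=3.500: state=(4.741)
t=4.000: state=(5.220)
t=4.500: state=(5.544)
t=5.000: state=(5.751)
t=5.500: state=(5.878)
t=6.000: state=(5.954)
t=6.500: state=(5.999)
t=7.000: state=(6.025)
t=7.240: state=(6.034)

(x) = (6.034)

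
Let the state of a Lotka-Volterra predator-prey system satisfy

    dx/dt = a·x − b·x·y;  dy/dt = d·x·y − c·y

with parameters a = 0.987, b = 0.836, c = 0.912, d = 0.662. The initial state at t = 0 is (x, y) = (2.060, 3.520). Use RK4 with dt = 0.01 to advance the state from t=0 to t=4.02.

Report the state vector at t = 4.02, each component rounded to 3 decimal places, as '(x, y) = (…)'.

(x, y) = (0.524, 0.288)

t=0.000: state=(2.060, 3.520)
step 1 (dt=0.01): k1=(-4.029, 1.590), k2=(-4.003, 1.547), k3=(-4.003, 1.547), k4=(-3.977, 1.503); state += dt/6·(k1+2k2+2k3+k4)
t=0.010: state=(2.020, 3.535)
t=0.020: state=(1.980, 3.550)
t=0.030: state=(1.942, 3.564)
continuing one RK4 step at a time; state shown every 20 steps (Δt=0.2):
t=0.200: state=(1.369, 3.671)
t=0.400: state=(0.910, 3.549)
t=0.600: state=(0.626, 3.268)
t=0.800: state=(0.454, 2.923)
t=1.000: state=(0.350, 2.567)
t=1.200: state=(0.285, 2.230)
t=1.400: state=(0.246, 1.924)
t=1.600: state=(0.222, 1.654)
t=1.800: state=(0.209, 1.418)
t=2.000: state=(0.205, 1.214)
t=2.200: state=(0.207, 1.040)
t=2.400: state=(0.214, 0.891)
t=2.600: state=(0.228, 0.764)
t=2.800: state=(0.246, 0.657)
t=3.000: state=(0.271, 0.566)
t=3.200: state=(0.302, 0.490)
t=3.400: state=(0.341, 0.426)
t=3.600: state=(0.389, 0.373)
t=3.800: state=(0.446, 0.328)
t=4.000: state=(0.516, 0.291)
t=4.020: state=(0.524, 0.288)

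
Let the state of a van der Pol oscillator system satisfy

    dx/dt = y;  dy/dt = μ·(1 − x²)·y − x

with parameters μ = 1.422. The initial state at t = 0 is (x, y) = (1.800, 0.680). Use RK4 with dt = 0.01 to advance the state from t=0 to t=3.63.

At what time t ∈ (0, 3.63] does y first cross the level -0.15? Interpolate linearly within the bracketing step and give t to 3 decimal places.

t = 0.333

t=0.000: state=(1.800, 0.680)
step 1 (dt=0.01): k1=(0.680, -3.966), k2=(0.660, -3.918), k3=(0.660, -3.918), k4=(0.641, -3.869); state += dt/6·(k1+2k2+2k3+k4)
t=0.010: state=(1.807, 0.641)
t=0.020: state=(1.813, 0.603)
t=0.030: state=(1.819, 0.565)
continuing one RK4 step at a time; state shown every 20 steps (Δt=0.2):
t=0.200: state=(1.870, 0.077)
t=0.330: state=(1.864, -0.146)
next step: t=0.340: state=(1.862, -0.159) — y has crossed -0.15
linear interpolation between t=0.330 (-0.14617) and t=0.340 (-0.15944) → t≈0.333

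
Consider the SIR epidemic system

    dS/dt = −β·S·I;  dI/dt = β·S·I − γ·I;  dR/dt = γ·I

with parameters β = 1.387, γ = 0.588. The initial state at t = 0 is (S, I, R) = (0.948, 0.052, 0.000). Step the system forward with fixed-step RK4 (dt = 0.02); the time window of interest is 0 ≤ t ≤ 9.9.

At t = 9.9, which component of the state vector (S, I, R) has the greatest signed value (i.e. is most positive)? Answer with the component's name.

t=0.000: state=(0.948, 0.052, 0.000)
step 1 (dt=0.02): k1=(-0.068, 0.038, 0.031), k2=(-0.069, 0.038, 0.031), k3=(-0.069, 0.038, 0.031), k4=(-0.069, 0.038, 0.031); state += dt/6·(k1+2k2+2k3+k4)
t=0.020: state=(0.947, 0.053, 0.001)
t=0.040: state=(0.945, 0.054, 0.001)
t=0.060: state=(0.944, 0.054, 0.002)
continuing one RK4 step at a time; state shown every 25 steps (Δt=0.5):
t=0.500: state=(0.908, 0.074, 0.018)
t=1.000: state=(0.855, 0.101, 0.044)
t=1.500: state=(0.788, 0.134, 0.078)
t=2.000: state=(0.710, 0.168, 0.123)
t=2.500: state=(0.625, 0.198, 0.177)
t=3.000: state=(0.540, 0.221, 0.239)
t=3.500: state=(0.461, 0.233, 0.306)
t=4.000: state=(0.392, 0.234, 0.375)
t=4.500: state=(0.334, 0.224, 0.442)
t=5.000: state=(0.288, 0.207, 0.506)
t=5.500: state=(0.251, 0.186, 0.563)
t=6.000: state=(0.222, 0.163, 0.615)
t=6.500: state=(0.200, 0.141, 0.659)
t=7.000: state=(0.183, 0.120, 0.697)
t=7.500: state=(0.170, 0.101, 0.730)
t=8.000: state=(0.159, 0.084, 0.757)
t=8.500: state=(0.151, 0.070, 0.779)
t=9.000: state=(0.144, 0.058, 0.798)
t=9.500: state=(0.139, 0.047, 0.813)
t=9.900: state=(0.136, 0.040, 0.824)
compare at T: S=0.136, I=0.040, R=0.824

largest component: R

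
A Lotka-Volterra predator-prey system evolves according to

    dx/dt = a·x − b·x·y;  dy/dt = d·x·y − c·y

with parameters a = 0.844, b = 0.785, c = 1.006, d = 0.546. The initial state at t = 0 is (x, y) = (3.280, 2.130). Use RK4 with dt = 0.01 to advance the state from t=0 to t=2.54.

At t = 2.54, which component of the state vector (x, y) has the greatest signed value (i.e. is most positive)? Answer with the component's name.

largest component: y

t=0.000: state=(3.280, 2.130)
step 1 (dt=0.01): k1=(-2.716, 1.672), k2=(-2.726, 1.662), k3=(-2.726, 1.662), k4=(-2.736, 1.653); state += dt/6·(k1+2k2+2k3+k4)
t=0.010: state=(3.253, 2.147)
t=0.020: state=(3.225, 2.163)
t=0.030: state=(3.198, 2.179)
continuing one RK4 step at a time; state shown every 10 steps (Δt=0.1):
t=0.100: state=(3.000, 2.287)
t=0.200: state=(2.714, 2.417)
t=0.300: state=(2.433, 2.515)
t=0.400: state=(2.167, 2.578)
t=0.500: state=(1.923, 2.607)
t=0.600: state=(1.705, 2.602)
t=0.700: state=(1.514, 2.569)
t=0.800: state=(1.349, 2.512)
t=0.900: state=(1.209, 2.436)
t=1.000: state=(1.090, 2.345)
t=1.100: state=(0.991, 2.244)
t=1.200: state=(0.908, 2.137)
t=1.300: state=(0.839, 2.027)
t=1.400: state=(0.782, 1.916)
t=1.500: state=(0.735, 1.806)
t=1.600: state=(0.697, 1.698)
t=1.700: state=(0.666, 1.594)
t=1.800: state=(0.642, 1.493)
t=1.900: state=(0.624, 1.398)
t=2.000: state=(0.611, 1.307)
t=2.100: state=(0.602, 1.222)
t=2.200: state=(0.597, 1.142)
t=2.300: state=(0.595, 1.067)
t=2.400: state=(0.597, 0.997)
t=2.500: state=(0.603, 0.931)
t=2.540: state=(0.606, 0.906)
compare at T: x=0.606, y=0.906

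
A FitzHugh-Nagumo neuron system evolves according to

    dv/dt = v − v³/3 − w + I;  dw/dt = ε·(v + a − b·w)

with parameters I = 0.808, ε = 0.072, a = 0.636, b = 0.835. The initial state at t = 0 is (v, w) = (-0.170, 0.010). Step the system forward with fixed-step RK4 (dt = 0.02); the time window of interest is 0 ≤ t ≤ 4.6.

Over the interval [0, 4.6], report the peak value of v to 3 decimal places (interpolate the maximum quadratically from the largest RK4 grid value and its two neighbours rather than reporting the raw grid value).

t=0.000: state=(-0.170, 0.010)
step 1 (dt=0.02): k1=(0.630, 0.033), k2=(0.635, 0.033), k3=(0.635, 0.033), k4=(0.641, 0.034); state += dt/6·(k1+2k2+2k3+k4)
t=0.020: state=(-0.157, 0.011)
t=0.040: state=(-0.144, 0.011)
t=0.060: state=(-0.131, 0.012)
continuing one RK4 step at a time; state shown every 10 steps (Δt=0.2):
t=0.200: state=(-0.032, 0.018)
t=0.400: state=(0.135, 0.027)
t=0.600: state=(0.336, 0.039)
t=0.800: state=(0.572, 0.054)
t=1.000: state=(0.837, 0.073)
t=1.200: state=(1.114, 0.095)
t=1.400: state=(1.373, 0.121)
t=1.600: state=(1.586, 0.150)
t=1.800: state=(1.738, 0.181)
t=2.000: state=(1.835, 0.214)
t=2.200: state=(1.891, 0.247)
t=2.400: state=(1.919, 0.280)
t=2.600: state=(1.930, 0.314)
t=2.800: state=(1.932, 0.347)
t=3.000: state=(1.927, 0.379)
t=3.200: state=(1.920, 0.411)
t=3.400: state=(1.911, 0.443)
t=3.600: state=(1.900, 0.474)
t=3.800: state=(1.890, 0.505)
t=4.000: state=(1.878, 0.535)
t=4.200: state=(1.867, 0.564)
t=4.400: state=(1.855, 0.593)
t=4.600: state=(1.844, 0.622)
largest grid value and its neighbours: v(2.720)=1.93199, v(2.740)=1.93201, v(2.760)=1.93197
parabola through these three points peaks at t≈2.737 with v≈1.93201

max v = 1.932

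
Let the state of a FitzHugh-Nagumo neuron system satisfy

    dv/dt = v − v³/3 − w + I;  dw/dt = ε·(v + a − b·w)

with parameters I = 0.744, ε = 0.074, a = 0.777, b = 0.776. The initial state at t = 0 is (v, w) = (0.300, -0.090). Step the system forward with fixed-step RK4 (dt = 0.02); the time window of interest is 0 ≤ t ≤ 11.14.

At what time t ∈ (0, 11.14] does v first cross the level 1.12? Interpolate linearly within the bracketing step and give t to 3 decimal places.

t=0.000: state=(0.300, -0.090)
step 1 (dt=0.02): k1=(1.125, 0.085), k2=(1.134, 0.086), k3=(1.134, 0.086), k4=(1.144, 0.086); state += dt/6·(k1+2k2+2k3+k4)
t=0.020: state=(0.323, -0.088)
t=0.040: state=(0.346, -0.087)
t=0.060: state=(0.369, -0.085)
continuing one RK4 step at a time; state shown every 25 steps (Δt=0.5):
t=0.500: state=(0.962, -0.037)
t=0.600: state=(1.106, -0.023)
next step: t=0.620: state=(1.135, -0.020) — v has crossed 1.12
linear interpolation between t=0.600 (1.10619) and t=0.620 (1.13453) → t≈0.610

t = 0.610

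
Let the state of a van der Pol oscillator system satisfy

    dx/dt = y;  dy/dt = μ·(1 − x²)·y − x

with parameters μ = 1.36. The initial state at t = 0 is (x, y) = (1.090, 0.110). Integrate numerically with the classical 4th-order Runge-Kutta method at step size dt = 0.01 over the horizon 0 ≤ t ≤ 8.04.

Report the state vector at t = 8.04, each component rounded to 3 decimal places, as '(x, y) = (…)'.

t=0.000: state=(1.090, 0.110)
step 1 (dt=0.01): k1=(0.110, -1.118), k2=(0.104, -1.117), k3=(0.104, -1.117), k4=(0.099, -1.117); state += dt/6·(k1+2k2+2k3+k4)
t=0.010: state=(1.091, 0.099)
t=0.020: state=(1.092, 0.088)
t=0.030: state=(1.093, 0.077)
continuing one RK4 step at a time; state shown every 50 steps (Δt=0.5):
t=0.500: state=(1.011, -0.415)
t=1.000: state=(0.671, -0.978)
t=1.500: state=(-0.043, -1.990)
t=2.000: state=(-1.272, -2.412)
t=2.500: state=(-1.904, -0.231)
t=3.000: state=(-1.815, 0.413)
t=3.500: state=(-1.557, 0.610)
t=4.000: state=(-1.196, 0.859)
t=4.500: state=(-0.646, 1.426)
t=5.000: state=(0.369, 2.760)
t=5.500: state=(1.728, 1.745)
t=6.000: state=(2.004, -0.162)
t=6.500: state=(1.825, -0.476)
t=7.000: state=(1.550, -0.629)
t=7.500: state=(1.181, -0.877)
t=8.000: state=(0.619, -1.464)
t=8.040: state=(0.559, -1.541)

(x, y) = (0.559, -1.541)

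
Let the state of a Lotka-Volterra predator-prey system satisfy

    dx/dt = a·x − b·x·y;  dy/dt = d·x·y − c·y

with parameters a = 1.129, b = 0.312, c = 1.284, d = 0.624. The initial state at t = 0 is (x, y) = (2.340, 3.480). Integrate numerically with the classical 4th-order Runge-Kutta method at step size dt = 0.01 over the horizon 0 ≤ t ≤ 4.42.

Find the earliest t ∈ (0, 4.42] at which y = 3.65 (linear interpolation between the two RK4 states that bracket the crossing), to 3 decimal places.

t=0.000: state=(2.340, 3.480)
step 1 (dt=0.01): k1=(0.101, 0.613), k2=(0.099, 0.615), k3=(0.099, 0.615), k4=(0.097, 0.616); state += dt/6·(k1+2k2+2k3+k4)
t=0.010: state=(2.341, 3.486)
t=0.020: state=(2.342, 3.492)
t=0.030: state=(2.343, 3.499)
continuing one RK4 step at a time; state shown every 20 steps (Δt=0.2):
t=0.200: state=(2.351, 3.608)
t=0.260: state=(2.351, 3.648)
next step: t=0.270: state=(2.350, 3.654) — y has crossed 3.65
linear interpolation between t=0.260 (3.64781) and t=0.270 (3.65448) → t≈0.263

t = 0.263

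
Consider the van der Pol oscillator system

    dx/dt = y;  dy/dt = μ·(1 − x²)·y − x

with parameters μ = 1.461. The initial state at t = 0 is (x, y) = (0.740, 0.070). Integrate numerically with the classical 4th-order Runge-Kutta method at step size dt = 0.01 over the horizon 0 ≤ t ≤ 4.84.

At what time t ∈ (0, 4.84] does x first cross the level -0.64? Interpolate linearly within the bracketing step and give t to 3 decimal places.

t=0.000: state=(0.740, 0.070)
step 1 (dt=0.01): k1=(0.070, -0.694), k2=(0.067, -0.696), k3=(0.067, -0.696), k4=(0.063, -0.699); state += dt/6·(k1+2k2+2k3+k4)
t=0.010: state=(0.741, 0.063)
t=0.020: state=(0.741, 0.056)
t=0.030: state=(0.742, 0.049)
continuing one RK4 step at a time; state shown every 20 steps (Δt=0.2):
t=0.200: state=(0.739, -0.079)
t=0.400: state=(0.707, -0.246)
t=0.600: state=(0.639, -0.436)
t=0.800: state=(0.531, -0.658)
t=1.000: state=(0.373, -0.932)
t=1.200: state=(0.153, -1.284)
t=1.400: state=(-0.147, -1.720)
t=1.600: state=(-0.536, -2.148)
t=1.640: state=(-0.623, -2.210)
next step: t=1.650: state=(-0.645, -2.223) — x has crossed -0.64
linear interpolation between t=1.640 (-0.62279) and t=1.650 (-0.64495) → t≈1.648

t = 1.648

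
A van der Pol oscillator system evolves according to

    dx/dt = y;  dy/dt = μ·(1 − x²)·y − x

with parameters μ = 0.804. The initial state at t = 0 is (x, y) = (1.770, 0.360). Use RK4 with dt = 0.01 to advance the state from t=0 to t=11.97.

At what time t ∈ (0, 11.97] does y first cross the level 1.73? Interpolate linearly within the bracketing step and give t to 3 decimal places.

t=0.000: state=(1.770, 0.360)
step 1 (dt=0.01): k1=(0.360, -2.387), k2=(0.348, -2.370), k3=(0.348, -2.370), k4=(0.336, -2.354); state += dt/6·(k1+2k2+2k3+k4)
t=0.010: state=(1.773, 0.336)
t=0.020: state=(1.777, 0.313)
t=0.030: state=(1.780, 0.290)
continuing one RK4 step at a time; state shown every 50 steps (Δt=0.5):
t=0.500: state=(1.719, -0.446)
t=1.000: state=(1.389, -0.853)
t=1.500: state=(0.859, -1.302)
t=2.000: state=(0.038, -2.032)
t=2.500: state=(-1.120, -2.323)
t=3.000: state=(-1.907, -0.680)
t=3.500: state=(-1.937, 0.368)
t=4.000: state=(-1.647, 0.754)
t=4.500: state=(-1.190, 1.092)
t=5.000: state=(-0.517, 1.656)
t=5.040: state=(-0.450, 1.717)
next step: t=5.050: state=(-0.433, 1.733) — y has crossed 1.73
linear interpolation between t=5.040 (1.71738) and t=5.050 (1.73296) → t≈5.048

t = 5.048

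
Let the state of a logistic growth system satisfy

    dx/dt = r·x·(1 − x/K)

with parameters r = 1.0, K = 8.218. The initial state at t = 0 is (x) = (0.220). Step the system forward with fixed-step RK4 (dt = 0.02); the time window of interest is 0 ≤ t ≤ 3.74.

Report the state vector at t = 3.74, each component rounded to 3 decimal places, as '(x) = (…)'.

t=0.000: state=(0.220)
step 1 (dt=0.02): k1=(0.214), k2=(0.216), k3=(0.216), k4=(0.218); state += dt/6·(k1+2k2+2k3+k4)
t=0.020: state=(0.224)
t=0.040: state=(0.229)
t=0.060: state=(0.233)
continuing one RK4 step at a time; state shown every 10 steps (Δt=0.2):
t=0.200: state=(0.267)
t=0.400: state=(0.324)
t=0.600: state=(0.392)
t=0.800: state=(0.474)
t=1.000: state=(0.572)
t=1.200: state=(0.688)
t=1.400: state=(0.825)
t=1.600: state=(0.985)
t=1.800: state=(1.172)
t=2.000: state=(1.388)
t=2.200: state=(1.634)
t=2.400: state=(1.912)
t=2.600: state=(2.221)
t=2.800: state=(2.560)
t=3.000: state=(2.925)
t=3.200: state=(3.311)
t=3.400: state=(3.713)
t=3.600: state=(4.123)
t=3.740: state=(4.410)

(x) = (4.410)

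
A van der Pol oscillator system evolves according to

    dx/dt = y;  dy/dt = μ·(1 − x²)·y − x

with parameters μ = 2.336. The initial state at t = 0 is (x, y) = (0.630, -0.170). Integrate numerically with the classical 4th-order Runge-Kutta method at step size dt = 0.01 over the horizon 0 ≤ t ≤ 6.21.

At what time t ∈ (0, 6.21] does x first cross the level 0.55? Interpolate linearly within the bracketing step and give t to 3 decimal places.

t=0.000: state=(0.630, -0.170)
step 1 (dt=0.01): k1=(-0.170, -0.870), k2=(-0.174, -0.875), k3=(-0.174, -0.875), k4=(-0.179, -0.881); state += dt/6·(k1+2k2+2k3+k4)
t=0.010: state=(0.628, -0.179)
t=0.020: state=(0.626, -0.188)
t=0.030: state=(0.625, -0.197)
continuing one RK4 step at a time; state shown every 25 steps (Δt=0.25):
t=0.250: state=(0.557, -0.430)
t=0.260: state=(0.553, -0.443)
next step: t=0.270: state=(0.548, -0.456) — x has crossed 0.55
linear interpolation between t=0.260 (0.55257) and t=0.270 (0.54808) → t≈0.266

t = 0.266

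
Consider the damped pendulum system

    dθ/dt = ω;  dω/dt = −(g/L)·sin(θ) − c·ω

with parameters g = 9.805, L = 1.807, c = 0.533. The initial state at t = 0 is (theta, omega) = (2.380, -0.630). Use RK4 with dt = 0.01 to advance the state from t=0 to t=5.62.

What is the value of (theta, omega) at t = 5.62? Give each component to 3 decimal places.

t=0.000: state=(2.380, -0.630)
step 1 (dt=0.01): k1=(-0.630, -3.409), k2=(-0.647, -3.412), k3=(-0.647, -3.412), k4=(-0.664, -3.416); state += dt/6·(k1+2k2+2k3+k4)
t=0.010: state=(2.374, -0.664)
t=0.020: state=(2.367, -0.698)
t=0.030: state=(2.360, -0.733)
continuing one RK4 step at a time; state shown every 20 steps (Δt=0.2):
t=0.200: state=(2.184, -1.338)
t=0.400: state=(1.839, -2.125)
t=0.600: state=(1.333, -2.928)
t=0.800: state=(0.684, -3.489)
t=1.000: state=(-0.023, -3.457)
t=1.200: state=(-0.653, -2.755)
t=1.400: state=(-1.100, -1.678)
t=1.600: state=(-1.321, -0.540)
t=1.800: state=(-1.321, 0.517)
t=2.000: state=(-1.123, 1.435)
t=2.200: state=(-0.762, 2.123)
t=2.400: state=(-0.300, 2.426)
t=2.600: state=(0.175, 2.237)
t=2.800: state=(0.567, 1.627)
t=3.000: state=(0.811, 0.797)
t=3.200: state=(0.884, -0.065)
t=3.400: state=(0.792, -0.831)
t=3.600: state=(0.565, -1.397)
t=3.800: state=(0.253, -1.665)
t=4.000: state=(-0.078, -1.582)
t=4.200: state=(-0.359, -1.190)
t=4.400: state=(-0.541, -0.612)
t=4.600: state=(-0.601, 0.016)
t=4.800: state=(-0.540, 0.577)
t=5.000: state=(-0.380, 0.980)
t=5.200: state=(-0.163, 1.158)
t=5.400: state=(0.066, 1.087)
t=5.600: state=(0.258, 0.805)
t=5.620: state=(0.274, 0.768)

(theta, omega) = (0.274, 0.768)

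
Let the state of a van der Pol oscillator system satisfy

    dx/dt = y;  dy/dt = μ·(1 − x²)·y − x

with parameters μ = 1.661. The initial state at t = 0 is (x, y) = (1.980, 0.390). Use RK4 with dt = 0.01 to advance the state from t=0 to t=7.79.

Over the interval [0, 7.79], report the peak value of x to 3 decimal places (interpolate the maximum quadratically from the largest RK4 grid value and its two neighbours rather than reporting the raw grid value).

t=0.000: state=(1.980, 0.390)
step 1 (dt=0.01): k1=(0.390, -3.872), k2=(0.371, -3.785), k3=(0.371, -3.786), k4=(0.352, -3.700); state += dt/6·(k1+2k2+2k3+k4)
t=0.010: state=(1.984, 0.352)
t=0.020: state=(1.987, 0.316)
t=0.030: state=(1.990, 0.281)
continuing one RK4 step at a time; state shown every 50 steps (Δt=0.5):
t=0.500: state=(1.925, -0.342)
t=1.000: state=(1.720, -0.465)
t=1.500: state=(1.458, -0.595)
t=2.000: state=(1.103, -0.858)
t=2.500: state=(0.528, -1.574)
t=3.000: state=(-0.677, -3.324)
t=3.500: state=(-1.932, -0.875)
t=4.000: state=(-1.969, 0.296)
t=4.500: state=(-1.779, 0.440)
t=5.000: state=(-1.532, 0.555)
t=5.500: state=(-1.209, 0.767)
t=6.000: state=(-0.714, 1.305)
t=6.500: state=(0.272, 2.874)
t=7.000: state=(1.762, 1.799)
t=7.500: state=(2.002, -0.198)
t=7.790: state=(1.916, -0.362)
largest grid value and its neighbours: x(7.350)=2.01678, x(7.360)=2.01697, x(7.370)=2.01696
parabola through these three points peaks at t≈7.364 with x≈2.01699

max x = 2.017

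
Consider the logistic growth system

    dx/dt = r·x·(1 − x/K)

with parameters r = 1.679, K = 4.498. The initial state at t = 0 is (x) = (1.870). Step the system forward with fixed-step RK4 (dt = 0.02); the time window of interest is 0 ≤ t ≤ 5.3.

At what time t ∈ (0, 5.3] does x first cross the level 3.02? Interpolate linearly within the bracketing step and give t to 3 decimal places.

t = 0.628

t=0.000: state=(1.870)
step 1 (dt=0.02): k1=(1.834), k2=(1.839), k3=(1.839), k4=(1.844); state += dt/6·(k1+2k2+2k3+k4)
t=0.020: state=(1.907)
t=0.040: state=(1.944)
t=0.060: state=(1.981)
continuing one RK4 step at a time; state shown every 10 steps (Δt=0.2):
t=0.200: state=(2.244)
t=0.400: state=(2.618)
t=0.600: state=(2.973)
t=0.620: state=(3.006)
next step: t=0.640: state=(3.039) — x has crossed 3.02
linear interpolation between t=0.620 (3.00620) and t=0.640 (3.03949) → t≈0.628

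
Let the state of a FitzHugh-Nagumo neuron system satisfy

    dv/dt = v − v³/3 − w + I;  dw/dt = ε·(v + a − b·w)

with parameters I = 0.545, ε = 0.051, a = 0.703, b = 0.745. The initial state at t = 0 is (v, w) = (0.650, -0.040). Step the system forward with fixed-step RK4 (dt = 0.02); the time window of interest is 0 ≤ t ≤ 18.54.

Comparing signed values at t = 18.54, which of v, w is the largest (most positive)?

largest component: w

t=0.000: state=(0.650, -0.040)
step 1 (dt=0.02): k1=(1.143, 0.071), k2=(1.149, 0.071), k3=(1.149, 0.071), k4=(1.155, 0.072); state += dt/6·(k1+2k2+2k3+k4)
t=0.020: state=(0.673, -0.039)
t=0.040: state=(0.696, -0.037)
t=0.060: state=(0.720, -0.036)
continuing one RK4 step at a time; state shown every 50 steps (Δt=1):
t=1.000: state=(1.688, 0.058)
t=2.000: state=(1.888, 0.183)
t=3.000: state=(1.860, 0.305)
t=4.000: state=(1.813, 0.421)
t=5.000: state=(1.764, 0.530)
t=6.000: state=(1.714, 0.632)
t=7.000: state=(1.662, 0.728)
t=8.000: state=(1.610, 0.818)
t=9.000: state=(1.555, 0.902)
t=10.000: state=(1.498, 0.980)
t=11.000: state=(1.439, 1.052)
t=12.000: state=(1.376, 1.118)
t=13.000: state=(1.307, 1.179)
t=14.000: state=(1.232, 1.234)
t=15.000: state=(1.146, 1.283)
t=16.000: state=(1.043, 1.325)
t=17.000: state=(0.910, 1.360)
t=18.000: state=(0.715, 1.385)
t=18.540: state=(0.557, 1.394)
compare at T: v=0.557, w=1.394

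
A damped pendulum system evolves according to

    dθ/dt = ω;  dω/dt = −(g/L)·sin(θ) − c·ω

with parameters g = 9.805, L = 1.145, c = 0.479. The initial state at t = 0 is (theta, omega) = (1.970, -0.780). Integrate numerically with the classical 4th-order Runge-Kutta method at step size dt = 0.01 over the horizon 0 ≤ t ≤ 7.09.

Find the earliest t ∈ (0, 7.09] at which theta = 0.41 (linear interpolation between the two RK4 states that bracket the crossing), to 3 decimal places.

t = 0.563

t=0.000: state=(1.970, -0.780)
step 1 (dt=0.01): k1=(-0.780, -7.516), k2=(-0.818, -7.511), k3=(-0.818, -7.512), k4=(-0.855, -7.507); state += dt/6·(k1+2k2+2k3+k4)
t=0.010: state=(1.962, -0.855)
t=0.020: state=(1.953, -0.930)
t=0.030: state=(1.943, -1.005)
continuing one RK4 step at a time; state shown every 25 steps (Δt=0.25):
t=0.250: state=(1.541, -2.646)
t=0.500: state=(0.676, -4.116)
t=0.560: state=(0.424, -4.263)
next step: t=0.570: state=(0.381, -4.276) — theta has crossed 0.41
linear interpolation between t=0.560 (0.42389) and t=0.570 (0.38119) → t≈0.563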